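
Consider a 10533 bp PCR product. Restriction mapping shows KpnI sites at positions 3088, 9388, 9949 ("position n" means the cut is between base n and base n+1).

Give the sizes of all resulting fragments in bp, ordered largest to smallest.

6300, 3088, 584, 561 bp

Linear molecule, 3 cuts → 4 fragments:
  3088 − 0 = 3088 bp
  9388 − 3088 = 6300 bp
  9949 − 9388 = 561 bp
  10533 − 9949 = 584 bp
Sorted largest to smallest: 6300, 3088, 584, 561 bp.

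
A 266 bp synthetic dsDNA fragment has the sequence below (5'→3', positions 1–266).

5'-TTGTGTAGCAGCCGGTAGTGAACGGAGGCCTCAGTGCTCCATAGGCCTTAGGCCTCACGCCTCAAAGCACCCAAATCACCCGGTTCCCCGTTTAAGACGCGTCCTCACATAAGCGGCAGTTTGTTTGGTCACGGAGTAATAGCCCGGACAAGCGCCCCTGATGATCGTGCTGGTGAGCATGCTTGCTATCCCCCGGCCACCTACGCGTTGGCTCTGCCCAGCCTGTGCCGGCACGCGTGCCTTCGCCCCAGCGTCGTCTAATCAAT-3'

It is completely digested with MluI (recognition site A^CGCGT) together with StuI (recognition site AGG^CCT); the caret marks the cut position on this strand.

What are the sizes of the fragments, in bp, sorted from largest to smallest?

106, 45, 33, 30, 28, 17, 7 bp

MluI sites (ACGCGT) start at positions 97, 203, 233.
MluI cuts after the first base of each site, so after positions 97, 203, 233.
StuI sites (AGGCCT) start at positions 26, 43, 50.
StuI cuts after base 3 of each site, so after positions 28, 45, 52.
Combined cut positions: 28, 45, 52, 97, 203, 233.
Linear molecule, 6 cuts → 7 fragments:
  1–28 → 28 bp
  29–45 → 17 bp
  46–52 → 7 bp
  53–97 → 45 bp
  98–203 → 106 bp
  204–233 → 30 bp
  234–266 → 33 bp
Sorted largest to smallest: 106, 45, 33, 30, 28, 17, 7 bp.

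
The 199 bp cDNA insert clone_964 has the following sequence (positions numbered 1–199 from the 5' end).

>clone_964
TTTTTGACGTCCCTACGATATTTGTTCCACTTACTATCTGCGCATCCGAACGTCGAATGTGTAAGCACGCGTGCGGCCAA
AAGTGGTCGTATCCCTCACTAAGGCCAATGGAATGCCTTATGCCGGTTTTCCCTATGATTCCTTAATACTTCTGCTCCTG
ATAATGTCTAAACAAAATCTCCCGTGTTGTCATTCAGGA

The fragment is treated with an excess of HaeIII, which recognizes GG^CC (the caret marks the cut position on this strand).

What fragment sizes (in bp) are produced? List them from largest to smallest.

HaeIII sites (GGCC) start at positions 75, 103.
HaeIII cuts after base 2 of each site, so after positions 76, 104.
Linear molecule, 2 cuts → 3 fragments:
  1–76 → 76 bp
  77–104 → 28 bp
  105–199 → 95 bp
Sorted largest to smallest: 95, 76, 28 bp.

95, 76, 28 bp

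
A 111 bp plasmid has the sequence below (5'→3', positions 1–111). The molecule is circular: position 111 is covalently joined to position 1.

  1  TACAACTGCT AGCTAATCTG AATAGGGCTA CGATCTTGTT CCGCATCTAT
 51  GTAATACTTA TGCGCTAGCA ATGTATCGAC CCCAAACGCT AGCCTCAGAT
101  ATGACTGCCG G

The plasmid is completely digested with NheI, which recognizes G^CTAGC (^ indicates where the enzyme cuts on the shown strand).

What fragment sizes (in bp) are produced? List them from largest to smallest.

NheI sites (GCTAGC) start at positions 8, 64, 88.
NheI cuts after the first base of each site, so after positions 8, 64, 88.
Circular molecule, 3 cuts → 3 fragments:
  9–64 → 56 bp
  65–88 → 24 bp
  89–111 then 1–8 → 23 + 8 = 31 bp
Sorted largest to smallest: 56, 31, 24 bp.

56, 31, 24 bp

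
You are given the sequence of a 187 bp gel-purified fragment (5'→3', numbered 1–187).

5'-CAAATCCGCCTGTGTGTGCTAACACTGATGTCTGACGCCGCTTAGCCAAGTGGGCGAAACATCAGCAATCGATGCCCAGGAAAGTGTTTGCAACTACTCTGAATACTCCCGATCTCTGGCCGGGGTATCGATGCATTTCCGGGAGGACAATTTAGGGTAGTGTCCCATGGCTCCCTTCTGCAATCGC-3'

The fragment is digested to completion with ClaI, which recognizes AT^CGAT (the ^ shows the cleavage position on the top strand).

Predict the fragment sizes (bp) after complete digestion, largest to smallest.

69, 59, 59 bp

ClaI sites (ATCGAT) start at positions 68, 127.
ClaI cuts after base 2 of each site, so after positions 69, 128.
Linear molecule, 2 cuts → 3 fragments:
  1–69 → 69 bp
  70–128 → 59 bp
  129–187 → 59 bp
Sorted largest to smallest: 69, 59, 59 bp.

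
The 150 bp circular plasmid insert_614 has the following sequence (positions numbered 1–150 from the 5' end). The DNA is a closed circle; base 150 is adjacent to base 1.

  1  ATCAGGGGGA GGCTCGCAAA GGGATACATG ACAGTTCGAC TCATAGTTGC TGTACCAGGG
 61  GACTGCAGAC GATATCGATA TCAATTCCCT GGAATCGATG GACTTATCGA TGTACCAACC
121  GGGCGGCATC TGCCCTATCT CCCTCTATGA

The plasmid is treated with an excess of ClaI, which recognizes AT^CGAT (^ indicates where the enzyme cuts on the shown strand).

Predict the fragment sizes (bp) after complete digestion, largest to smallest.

ClaI sites (ATCGAT) start at positions 74, 94, 106.
ClaI cuts after base 2 of each site, so after positions 75, 95, 107.
Circular molecule, 3 cuts → 3 fragments:
  76–95 → 20 bp
  96–107 → 12 bp
  108–150 then 1–75 → 43 + 75 = 118 bp
Sorted largest to smallest: 118, 20, 12 bp.

118, 20, 12 bp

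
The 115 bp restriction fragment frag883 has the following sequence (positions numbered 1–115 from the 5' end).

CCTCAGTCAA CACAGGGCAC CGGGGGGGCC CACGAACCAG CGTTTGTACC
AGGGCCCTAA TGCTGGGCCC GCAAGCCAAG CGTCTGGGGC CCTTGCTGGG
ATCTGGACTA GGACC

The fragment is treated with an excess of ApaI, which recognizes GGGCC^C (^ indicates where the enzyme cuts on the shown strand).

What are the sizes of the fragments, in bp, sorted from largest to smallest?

ApaI sites (GGGCCC) start at positions 26, 52, 65, 87.
ApaI cuts after base 5 of each site (before the last base), so after positions 30, 56, 69, 91.
Linear molecule, 4 cuts → 5 fragments:
  1–30 → 30 bp
  31–56 → 26 bp
  57–69 → 13 bp
  70–91 → 22 bp
  92–115 → 24 bp
Sorted largest to smallest: 30, 26, 24, 22, 13 bp.

30, 26, 24, 22, 13 bp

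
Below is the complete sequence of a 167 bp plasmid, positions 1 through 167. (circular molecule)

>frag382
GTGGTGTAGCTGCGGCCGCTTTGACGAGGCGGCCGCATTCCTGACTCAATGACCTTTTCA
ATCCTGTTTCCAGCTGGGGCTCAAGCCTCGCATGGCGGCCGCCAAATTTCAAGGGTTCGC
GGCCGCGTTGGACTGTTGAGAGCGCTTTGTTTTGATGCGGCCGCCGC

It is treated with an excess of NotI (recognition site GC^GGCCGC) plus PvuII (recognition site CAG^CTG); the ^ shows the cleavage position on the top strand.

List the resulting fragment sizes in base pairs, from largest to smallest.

NotI sites (GCGGCCGC) start at positions 12, 29, 95, 119, 157.
NotI cuts after base 2 of each site, so after positions 13, 30, 96, 120, 158.
The PvuII site (CAGCTG) starts at position 71.
PvuII cuts after base 3 of each site, so after position 73.
Combined cut positions: 13, 30, 73, 96, 120, 158.
Circular molecule, 6 cuts → 6 fragments:
  14–30 → 17 bp
  31–73 → 43 bp
  74–96 → 23 bp
  97–120 → 24 bp
  121–158 → 38 bp
  159–167 then 1–13 → 9 + 13 = 22 bp
Sorted largest to smallest: 43, 38, 24, 23, 22, 17 bp.

43, 38, 24, 23, 22, 17 bp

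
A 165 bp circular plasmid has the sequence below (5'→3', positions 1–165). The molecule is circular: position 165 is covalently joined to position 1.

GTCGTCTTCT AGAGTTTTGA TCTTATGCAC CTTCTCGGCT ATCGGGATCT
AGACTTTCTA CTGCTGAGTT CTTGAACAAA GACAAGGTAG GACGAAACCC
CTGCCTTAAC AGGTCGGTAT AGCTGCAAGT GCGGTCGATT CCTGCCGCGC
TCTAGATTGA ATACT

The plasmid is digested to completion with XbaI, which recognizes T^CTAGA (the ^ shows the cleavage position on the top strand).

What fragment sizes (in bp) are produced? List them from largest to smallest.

103, 40, 22 bp

XbaI sites (TCTAGA) start at positions 8, 48, 151.
XbaI cuts after the first base of each site, so after positions 8, 48, 151.
Circular molecule, 3 cuts → 3 fragments:
  9–48 → 40 bp
  49–151 → 103 bp
  152–165 then 1–8 → 14 + 8 = 22 bp
Sorted largest to smallest: 103, 40, 22 bp.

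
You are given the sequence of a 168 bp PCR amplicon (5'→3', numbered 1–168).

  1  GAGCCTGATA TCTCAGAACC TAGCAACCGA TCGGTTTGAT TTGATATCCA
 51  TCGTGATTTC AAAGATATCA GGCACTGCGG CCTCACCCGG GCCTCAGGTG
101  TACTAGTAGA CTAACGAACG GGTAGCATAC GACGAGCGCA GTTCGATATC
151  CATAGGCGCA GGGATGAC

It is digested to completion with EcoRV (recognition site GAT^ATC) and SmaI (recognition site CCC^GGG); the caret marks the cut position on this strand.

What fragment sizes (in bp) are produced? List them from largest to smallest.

59, 36, 22, 21, 21, 9 bp

EcoRV sites (GATATC) start at positions 7, 43, 64, 145.
EcoRV cuts after base 3 of each site, so after positions 9, 45, 66, 147.
The SmaI site (CCCGGG) starts at position 86.
SmaI cuts after base 3 of each site, so after position 88.
Combined cut positions: 9, 45, 66, 88, 147.
Linear molecule, 5 cuts → 6 fragments:
  1–9 → 9 bp
  10–45 → 36 bp
  46–66 → 21 bp
  67–88 → 22 bp
  89–147 → 59 bp
  148–168 → 21 bp
Sorted largest to smallest: 59, 36, 22, 21, 21, 9 bp.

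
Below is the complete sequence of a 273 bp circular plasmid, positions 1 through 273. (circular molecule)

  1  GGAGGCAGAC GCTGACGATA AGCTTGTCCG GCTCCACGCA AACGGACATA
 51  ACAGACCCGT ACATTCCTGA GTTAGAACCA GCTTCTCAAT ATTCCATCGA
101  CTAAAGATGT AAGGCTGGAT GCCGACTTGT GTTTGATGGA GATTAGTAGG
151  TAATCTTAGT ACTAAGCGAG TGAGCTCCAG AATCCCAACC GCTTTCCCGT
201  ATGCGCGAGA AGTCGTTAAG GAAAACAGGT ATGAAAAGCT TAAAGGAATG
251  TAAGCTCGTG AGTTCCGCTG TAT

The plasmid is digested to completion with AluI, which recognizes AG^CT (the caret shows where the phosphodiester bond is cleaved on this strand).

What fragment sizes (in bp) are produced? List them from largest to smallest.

93, 64, 59, 41, 16 bp

AluI sites (AGCT) start at positions 21, 80, 173, 237, 253.
AluI cuts after base 2 of each site, so after positions 22, 81, 174, 238, 254.
Circular molecule, 5 cuts → 5 fragments:
  23–81 → 59 bp
  82–174 → 93 bp
  175–238 → 64 bp
  239–254 → 16 bp
  255–273 then 1–22 → 19 + 22 = 41 bp
Sorted largest to smallest: 93, 64, 59, 41, 16 bp.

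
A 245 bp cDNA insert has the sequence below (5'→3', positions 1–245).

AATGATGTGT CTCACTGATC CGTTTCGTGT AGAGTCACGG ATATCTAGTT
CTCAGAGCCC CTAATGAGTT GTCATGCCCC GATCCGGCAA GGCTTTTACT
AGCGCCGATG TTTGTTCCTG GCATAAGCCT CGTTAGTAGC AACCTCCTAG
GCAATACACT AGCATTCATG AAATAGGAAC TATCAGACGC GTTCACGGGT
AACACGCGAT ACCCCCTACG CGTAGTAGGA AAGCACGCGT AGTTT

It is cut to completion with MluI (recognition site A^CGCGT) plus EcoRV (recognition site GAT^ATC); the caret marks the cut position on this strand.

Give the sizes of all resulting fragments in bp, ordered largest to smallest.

145, 42, 31, 17, 10 bp

MluI sites (ACGCGT) start at positions 187, 218, 235.
MluI cuts after the first base of each site, so after positions 187, 218, 235.
The EcoRV site (GATATC) starts at position 40.
EcoRV cuts after base 3 of each site, so after position 42.
Combined cut positions: 42, 187, 218, 235.
Linear molecule, 4 cuts → 5 fragments:
  1–42 → 42 bp
  43–187 → 145 bp
  188–218 → 31 bp
  219–235 → 17 bp
  236–245 → 10 bp
Sorted largest to smallest: 145, 42, 31, 17, 10 bp.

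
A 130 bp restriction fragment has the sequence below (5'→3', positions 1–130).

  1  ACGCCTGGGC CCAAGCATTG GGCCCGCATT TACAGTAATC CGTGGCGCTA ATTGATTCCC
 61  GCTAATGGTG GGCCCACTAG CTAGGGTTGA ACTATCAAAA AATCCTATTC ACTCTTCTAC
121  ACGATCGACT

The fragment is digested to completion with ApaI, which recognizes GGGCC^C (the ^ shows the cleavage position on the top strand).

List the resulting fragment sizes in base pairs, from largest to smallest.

56, 50, 13, 11 bp

ApaI sites (GGGCCC) start at positions 7, 20, 70.
ApaI cuts after base 5 of each site (before the last base), so after positions 11, 24, 74.
Linear molecule, 3 cuts → 4 fragments:
  1–11 → 11 bp
  12–24 → 13 bp
  25–74 → 50 bp
  75–130 → 56 bp
Sorted largest to smallest: 56, 50, 13, 11 bp.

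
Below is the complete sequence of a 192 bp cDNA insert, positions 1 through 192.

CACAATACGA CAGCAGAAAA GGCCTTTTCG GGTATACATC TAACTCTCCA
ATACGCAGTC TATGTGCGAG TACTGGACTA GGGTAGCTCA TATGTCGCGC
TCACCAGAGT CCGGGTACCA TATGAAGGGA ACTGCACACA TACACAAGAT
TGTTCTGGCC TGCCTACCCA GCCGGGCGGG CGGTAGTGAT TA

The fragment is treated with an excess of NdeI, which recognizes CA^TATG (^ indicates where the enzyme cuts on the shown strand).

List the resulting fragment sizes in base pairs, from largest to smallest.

90, 72, 30 bp

NdeI sites (CATATG) start at positions 89, 119.
NdeI cuts after base 2 of each site, so after positions 90, 120.
Linear molecule, 2 cuts → 3 fragments:
  1–90 → 90 bp
  91–120 → 30 bp
  121–192 → 72 bp
Sorted largest to smallest: 90, 72, 30 bp.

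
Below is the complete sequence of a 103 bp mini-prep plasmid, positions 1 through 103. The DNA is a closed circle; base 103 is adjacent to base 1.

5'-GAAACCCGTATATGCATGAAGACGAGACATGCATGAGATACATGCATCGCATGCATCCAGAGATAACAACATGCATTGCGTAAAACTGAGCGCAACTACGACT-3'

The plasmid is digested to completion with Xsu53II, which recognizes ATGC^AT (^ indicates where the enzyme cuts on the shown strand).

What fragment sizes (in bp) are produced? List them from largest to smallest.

44, 20, 17, 13, 9 bp

Xsu53II sites (ATGCAT) start at positions 12, 29, 42, 51, 71.
Xsu53II cuts after base 4 of each site, so after positions 15, 32, 45, 54, 74.
Circular molecule, 5 cuts → 5 fragments:
  16–32 → 17 bp
  33–45 → 13 bp
  46–54 → 9 bp
  55–74 → 20 bp
  75–103 then 1–15 → 29 + 15 = 44 bp
Sorted largest to smallest: 44, 20, 17, 13, 9 bp.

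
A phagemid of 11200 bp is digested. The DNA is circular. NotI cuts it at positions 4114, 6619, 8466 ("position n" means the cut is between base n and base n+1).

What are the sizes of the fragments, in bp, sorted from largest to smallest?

Circular molecule, 3 cuts → 3 fragments:
  6619 − 4114 = 2505 bp
  8466 − 6619 = 1847 bp
  wrap: 11200 − 8466 + 4114 = 6848 bp
Sorted largest to smallest: 6848, 2505, 1847 bp.

6848, 2505, 1847 bp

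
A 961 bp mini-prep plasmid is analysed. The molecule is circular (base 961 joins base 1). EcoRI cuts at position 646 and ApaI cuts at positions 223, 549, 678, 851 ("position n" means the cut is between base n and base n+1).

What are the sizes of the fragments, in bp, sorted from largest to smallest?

333, 326, 173, 97, 32 bp

Combined cut positions (sorted): 223, 549, 646, 678, 851.
Circular molecule, 5 cuts → 5 fragments:
  549 − 223 = 326 bp
  646 − 549 = 97 bp
  678 − 646 = 32 bp
  851 − 678 = 173 bp
  wrap: 961 − 851 + 223 = 333 bp
Sorted largest to smallest: 333, 326, 173, 97, 32 bp.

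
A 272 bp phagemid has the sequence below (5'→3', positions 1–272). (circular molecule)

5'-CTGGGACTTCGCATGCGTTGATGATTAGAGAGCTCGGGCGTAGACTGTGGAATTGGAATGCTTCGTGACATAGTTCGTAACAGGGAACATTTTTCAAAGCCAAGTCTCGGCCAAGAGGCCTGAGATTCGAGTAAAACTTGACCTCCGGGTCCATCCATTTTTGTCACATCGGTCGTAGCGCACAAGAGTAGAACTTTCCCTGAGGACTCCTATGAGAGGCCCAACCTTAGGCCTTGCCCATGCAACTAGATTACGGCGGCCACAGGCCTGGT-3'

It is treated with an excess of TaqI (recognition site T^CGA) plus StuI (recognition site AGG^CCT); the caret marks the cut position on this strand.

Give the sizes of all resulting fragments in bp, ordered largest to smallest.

The TaqI site (TCGA) starts at position 127.
TaqI cuts after the first base of each site, so after position 127.
StuI sites (AGGCCT) start at positions 116, 229, 264.
StuI cuts after base 3 of each site, so after positions 118, 231, 266.
Combined cut positions: 118, 127, 231, 266.
Circular molecule, 4 cuts → 4 fragments:
  119–127 → 9 bp
  128–231 → 104 bp
  232–266 → 35 bp
  267–272 then 1–118 → 6 + 118 = 124 bp
Sorted largest to smallest: 124, 104, 35, 9 bp.

124, 104, 35, 9 bp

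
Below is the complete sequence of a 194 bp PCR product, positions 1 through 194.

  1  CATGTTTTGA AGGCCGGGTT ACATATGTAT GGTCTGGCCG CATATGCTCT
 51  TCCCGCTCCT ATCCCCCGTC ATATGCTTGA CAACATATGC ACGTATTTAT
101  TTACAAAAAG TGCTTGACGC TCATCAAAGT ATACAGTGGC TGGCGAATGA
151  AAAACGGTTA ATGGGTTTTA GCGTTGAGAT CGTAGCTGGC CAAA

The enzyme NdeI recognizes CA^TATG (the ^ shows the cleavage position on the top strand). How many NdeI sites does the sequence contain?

CATATG occurs starting at positions 22, 41, 70, 84.
NdeI cuts at 4 sites.

4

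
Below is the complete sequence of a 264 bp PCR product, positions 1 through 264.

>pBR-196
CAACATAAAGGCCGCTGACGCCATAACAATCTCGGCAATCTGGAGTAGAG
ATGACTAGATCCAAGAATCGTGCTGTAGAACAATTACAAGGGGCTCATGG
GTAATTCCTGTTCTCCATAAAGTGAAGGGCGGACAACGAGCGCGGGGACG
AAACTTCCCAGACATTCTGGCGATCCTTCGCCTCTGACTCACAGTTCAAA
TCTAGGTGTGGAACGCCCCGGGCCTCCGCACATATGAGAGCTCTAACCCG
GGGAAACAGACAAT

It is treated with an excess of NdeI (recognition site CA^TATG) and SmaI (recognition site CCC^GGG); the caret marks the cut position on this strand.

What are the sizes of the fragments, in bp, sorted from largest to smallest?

The NdeI site (CATATG) starts at position 231.
NdeI cuts after base 2 of each site, so after position 232.
SmaI sites (CCCGGG) start at positions 217, 247.
SmaI cuts after base 3 of each site, so after positions 219, 249.
Combined cut positions: 219, 232, 249.
Linear molecule, 3 cuts → 4 fragments:
  1–219 → 219 bp
  220–232 → 13 bp
  233–249 → 17 bp
  250–264 → 15 bp
Sorted largest to smallest: 219, 17, 15, 13 bp.

219, 17, 15, 13 bp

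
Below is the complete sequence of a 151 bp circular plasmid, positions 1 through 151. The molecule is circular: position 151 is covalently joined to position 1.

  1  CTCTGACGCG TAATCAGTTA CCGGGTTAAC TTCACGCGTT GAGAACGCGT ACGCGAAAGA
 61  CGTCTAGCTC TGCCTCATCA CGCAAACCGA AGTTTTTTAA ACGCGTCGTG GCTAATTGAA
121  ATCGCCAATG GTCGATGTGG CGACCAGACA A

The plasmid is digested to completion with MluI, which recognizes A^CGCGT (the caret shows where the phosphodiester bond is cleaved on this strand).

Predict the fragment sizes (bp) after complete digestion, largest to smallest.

MluI sites (ACGCGT) start at positions 6, 34, 45, 101.
MluI cuts after the first base of each site, so after positions 6, 34, 45, 101.
Circular molecule, 4 cuts → 4 fragments:
  7–34 → 28 bp
  35–45 → 11 bp
  46–101 → 56 bp
  102–151 then 1–6 → 50 + 6 = 56 bp
Sorted largest to smallest: 56, 56, 28, 11 bp.

56, 56, 28, 11 bp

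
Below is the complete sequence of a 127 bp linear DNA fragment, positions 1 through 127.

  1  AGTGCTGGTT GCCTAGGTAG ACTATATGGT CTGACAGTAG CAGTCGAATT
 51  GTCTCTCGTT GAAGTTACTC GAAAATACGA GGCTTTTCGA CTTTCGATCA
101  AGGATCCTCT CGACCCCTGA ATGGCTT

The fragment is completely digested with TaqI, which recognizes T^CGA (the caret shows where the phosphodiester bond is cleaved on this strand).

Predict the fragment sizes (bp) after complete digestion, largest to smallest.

TaqI sites (TCGA) start at positions 44, 69, 87, 94, 110.
TaqI cuts after the first base of each site, so after positions 44, 69, 87, 94, 110.
Linear molecule, 5 cuts → 6 fragments:
  1–44 → 44 bp
  45–69 → 25 bp
  70–87 → 18 bp
  88–94 → 7 bp
  95–110 → 16 bp
  111–127 → 17 bp
Sorted largest to smallest: 44, 25, 18, 17, 16, 7 bp.

44, 25, 18, 17, 16, 7 bp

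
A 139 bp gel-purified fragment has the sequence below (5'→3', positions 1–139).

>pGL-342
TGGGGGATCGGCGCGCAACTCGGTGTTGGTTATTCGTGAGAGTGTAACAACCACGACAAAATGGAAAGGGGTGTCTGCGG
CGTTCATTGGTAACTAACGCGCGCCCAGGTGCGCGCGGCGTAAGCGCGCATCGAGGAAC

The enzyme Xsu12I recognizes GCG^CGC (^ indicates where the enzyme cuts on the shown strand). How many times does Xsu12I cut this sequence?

4

GCGCGC occurs starting at positions 11, 99, 111, 124.
Xsu12I cuts at 4 sites.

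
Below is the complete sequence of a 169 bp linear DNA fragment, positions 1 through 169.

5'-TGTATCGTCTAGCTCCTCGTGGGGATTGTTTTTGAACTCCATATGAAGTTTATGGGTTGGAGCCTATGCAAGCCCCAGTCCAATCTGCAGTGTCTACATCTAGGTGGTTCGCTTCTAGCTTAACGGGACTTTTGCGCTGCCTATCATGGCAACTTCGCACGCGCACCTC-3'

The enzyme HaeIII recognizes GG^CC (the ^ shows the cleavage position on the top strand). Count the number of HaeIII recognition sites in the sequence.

0

No occurrence of GGCC is present in the sequence.
HaeIII does not cut: 0 sites.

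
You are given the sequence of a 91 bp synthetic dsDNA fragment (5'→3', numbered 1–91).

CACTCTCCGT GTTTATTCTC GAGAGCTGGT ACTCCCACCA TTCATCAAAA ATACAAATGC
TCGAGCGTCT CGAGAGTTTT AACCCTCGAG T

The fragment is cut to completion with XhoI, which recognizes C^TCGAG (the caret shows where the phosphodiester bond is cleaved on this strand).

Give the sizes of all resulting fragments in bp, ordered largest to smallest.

42, 18, 16, 9, 6 bp

XhoI sites (CTCGAG) start at positions 18, 60, 69, 85.
XhoI cuts after the first base of each site, so after positions 18, 60, 69, 85.
Linear molecule, 4 cuts → 5 fragments:
  1–18 → 18 bp
  19–60 → 42 bp
  61–69 → 9 bp
  70–85 → 16 bp
  86–91 → 6 bp
Sorted largest to smallest: 42, 18, 16, 9, 6 bp.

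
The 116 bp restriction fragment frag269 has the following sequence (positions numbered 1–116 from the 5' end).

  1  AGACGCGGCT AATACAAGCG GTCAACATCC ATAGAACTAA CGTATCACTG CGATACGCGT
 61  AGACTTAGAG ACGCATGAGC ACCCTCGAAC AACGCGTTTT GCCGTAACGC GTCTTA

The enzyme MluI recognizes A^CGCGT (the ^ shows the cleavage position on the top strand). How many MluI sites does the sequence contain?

3

ACGCGT occurs starting at positions 55, 92, 107.
MluI cuts at 3 sites.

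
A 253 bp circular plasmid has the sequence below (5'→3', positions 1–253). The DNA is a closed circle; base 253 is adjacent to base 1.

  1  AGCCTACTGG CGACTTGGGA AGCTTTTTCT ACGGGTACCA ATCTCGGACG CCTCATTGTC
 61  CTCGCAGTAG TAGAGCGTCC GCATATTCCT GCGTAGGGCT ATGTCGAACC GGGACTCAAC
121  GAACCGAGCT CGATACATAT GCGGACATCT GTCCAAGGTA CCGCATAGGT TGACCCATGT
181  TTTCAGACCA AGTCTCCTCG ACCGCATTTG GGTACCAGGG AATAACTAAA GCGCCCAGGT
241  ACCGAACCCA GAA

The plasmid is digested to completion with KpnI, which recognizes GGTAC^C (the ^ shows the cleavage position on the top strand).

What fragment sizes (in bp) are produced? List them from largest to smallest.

KpnI sites (GGTACC) start at positions 34, 157, 211, 238.
KpnI cuts after base 5 of each site (before the last base), so after positions 38, 161, 215, 242.
Circular molecule, 4 cuts → 4 fragments:
  39–161 → 123 bp
  162–215 → 54 bp
  216–242 → 27 bp
  243–253 then 1–38 → 11 + 38 = 49 bp
Sorted largest to smallest: 123, 54, 49, 27 bp.

123, 54, 49, 27 bp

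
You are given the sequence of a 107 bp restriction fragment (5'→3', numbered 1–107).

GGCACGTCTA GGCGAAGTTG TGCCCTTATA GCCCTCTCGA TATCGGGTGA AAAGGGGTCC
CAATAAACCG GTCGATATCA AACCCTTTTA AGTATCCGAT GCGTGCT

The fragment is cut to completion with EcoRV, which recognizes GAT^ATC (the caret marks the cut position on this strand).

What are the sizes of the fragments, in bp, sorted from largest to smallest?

41, 35, 31 bp

EcoRV sites (GATATC) start at positions 39, 74.
EcoRV cuts after base 3 of each site, so after positions 41, 76.
Linear molecule, 2 cuts → 3 fragments:
  1–41 → 41 bp
  42–76 → 35 bp
  77–107 → 31 bp
Sorted largest to smallest: 41, 35, 31 bp.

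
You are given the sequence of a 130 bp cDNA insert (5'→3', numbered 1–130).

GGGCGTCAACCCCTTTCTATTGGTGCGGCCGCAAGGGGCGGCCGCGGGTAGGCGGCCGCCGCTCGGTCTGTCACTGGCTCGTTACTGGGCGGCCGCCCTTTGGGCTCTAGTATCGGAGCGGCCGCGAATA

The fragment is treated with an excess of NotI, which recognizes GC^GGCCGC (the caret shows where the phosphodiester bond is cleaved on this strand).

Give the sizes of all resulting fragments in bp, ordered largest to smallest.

NotI sites (GCGGCCGC) start at positions 25, 38, 52, 89, 118.
NotI cuts after base 2 of each site, so after positions 26, 39, 53, 90, 119.
Linear molecule, 5 cuts → 6 fragments:
  1–26 → 26 bp
  27–39 → 13 bp
  40–53 → 14 bp
  54–90 → 37 bp
  91–119 → 29 bp
  120–130 → 11 bp
Sorted largest to smallest: 37, 29, 26, 14, 13, 11 bp.

37, 29, 26, 14, 13, 11 bp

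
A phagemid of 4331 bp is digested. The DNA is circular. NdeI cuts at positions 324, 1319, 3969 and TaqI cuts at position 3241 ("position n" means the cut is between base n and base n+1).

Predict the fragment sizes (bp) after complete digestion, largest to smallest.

1922, 995, 728, 686 bp

Combined cut positions (sorted): 324, 1319, 3241, 3969.
Circular molecule, 4 cuts → 4 fragments:
  1319 − 324 = 995 bp
  3241 − 1319 = 1922 bp
  3969 − 3241 = 728 bp
  wrap: 4331 − 3969 + 324 = 686 bp
Sorted largest to smallest: 1922, 995, 728, 686 bp.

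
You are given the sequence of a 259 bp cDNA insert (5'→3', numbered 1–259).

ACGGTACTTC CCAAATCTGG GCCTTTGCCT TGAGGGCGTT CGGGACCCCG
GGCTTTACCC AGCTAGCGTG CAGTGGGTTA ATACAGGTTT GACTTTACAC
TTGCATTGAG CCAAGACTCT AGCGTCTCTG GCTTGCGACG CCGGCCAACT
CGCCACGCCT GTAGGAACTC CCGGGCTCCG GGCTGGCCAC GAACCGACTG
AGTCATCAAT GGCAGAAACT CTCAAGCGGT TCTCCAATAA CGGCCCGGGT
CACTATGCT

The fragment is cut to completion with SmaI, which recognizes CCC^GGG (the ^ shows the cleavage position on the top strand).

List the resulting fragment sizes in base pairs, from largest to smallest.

123, 74, 49, 13 bp

SmaI sites (CCCGGG) start at positions 47, 170, 244.
SmaI cuts after base 3 of each site, so after positions 49, 172, 246.
Linear molecule, 3 cuts → 4 fragments:
  1–49 → 49 bp
  50–172 → 123 bp
  173–246 → 74 bp
  247–259 → 13 bp
Sorted largest to smallest: 123, 74, 49, 13 bp.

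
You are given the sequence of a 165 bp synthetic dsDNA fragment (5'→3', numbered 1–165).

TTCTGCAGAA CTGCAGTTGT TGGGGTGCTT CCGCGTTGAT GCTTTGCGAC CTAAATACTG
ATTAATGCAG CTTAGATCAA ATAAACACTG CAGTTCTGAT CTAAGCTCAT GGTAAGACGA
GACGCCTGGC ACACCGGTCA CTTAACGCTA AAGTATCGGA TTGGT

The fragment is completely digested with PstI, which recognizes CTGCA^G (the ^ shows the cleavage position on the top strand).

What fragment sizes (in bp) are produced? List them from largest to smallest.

77, 73, 8, 7 bp

PstI sites (CTGCAG) start at positions 3, 11, 88.
PstI cuts after base 5 of each site (before the last base), so after positions 7, 15, 92.
Linear molecule, 3 cuts → 4 fragments:
  1–7 → 7 bp
  8–15 → 8 bp
  16–92 → 77 bp
  93–165 → 73 bp
Sorted largest to smallest: 77, 73, 8, 7 bp.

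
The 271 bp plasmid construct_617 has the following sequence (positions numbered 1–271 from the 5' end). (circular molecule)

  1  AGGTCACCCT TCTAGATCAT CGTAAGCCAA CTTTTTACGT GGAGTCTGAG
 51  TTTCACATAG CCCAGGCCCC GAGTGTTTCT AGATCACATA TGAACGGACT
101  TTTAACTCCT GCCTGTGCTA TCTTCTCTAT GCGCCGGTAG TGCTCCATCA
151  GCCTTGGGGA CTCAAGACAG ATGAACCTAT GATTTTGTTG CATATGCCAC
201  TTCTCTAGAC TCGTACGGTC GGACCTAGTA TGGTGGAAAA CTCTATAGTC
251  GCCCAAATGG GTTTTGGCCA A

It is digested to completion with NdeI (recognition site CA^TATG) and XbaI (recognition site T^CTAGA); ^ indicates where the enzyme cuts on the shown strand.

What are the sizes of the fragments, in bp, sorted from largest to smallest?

104, 78, 67, 12, 10 bp

NdeI sites (CATATG) start at positions 87, 191.
NdeI cuts after base 2 of each site, so after positions 88, 192.
XbaI sites (TCTAGA) start at positions 11, 78, 204.
XbaI cuts after the first base of each site, so after positions 11, 78, 204.
Combined cut positions: 11, 78, 88, 192, 204.
Circular molecule, 5 cuts → 5 fragments:
  12–78 → 67 bp
  79–88 → 10 bp
  89–192 → 104 bp
  193–204 → 12 bp
  205–271 then 1–11 → 67 + 11 = 78 bp
Sorted largest to smallest: 104, 78, 67, 12, 10 bp.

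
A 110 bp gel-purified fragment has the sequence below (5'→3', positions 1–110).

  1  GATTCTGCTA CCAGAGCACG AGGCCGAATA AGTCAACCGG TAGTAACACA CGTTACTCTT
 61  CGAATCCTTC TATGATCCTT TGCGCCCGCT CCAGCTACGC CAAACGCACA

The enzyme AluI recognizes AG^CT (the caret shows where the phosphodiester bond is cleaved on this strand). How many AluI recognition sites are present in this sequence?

AGCT occurs starting at position 93.
AluI cuts at 1 site.

1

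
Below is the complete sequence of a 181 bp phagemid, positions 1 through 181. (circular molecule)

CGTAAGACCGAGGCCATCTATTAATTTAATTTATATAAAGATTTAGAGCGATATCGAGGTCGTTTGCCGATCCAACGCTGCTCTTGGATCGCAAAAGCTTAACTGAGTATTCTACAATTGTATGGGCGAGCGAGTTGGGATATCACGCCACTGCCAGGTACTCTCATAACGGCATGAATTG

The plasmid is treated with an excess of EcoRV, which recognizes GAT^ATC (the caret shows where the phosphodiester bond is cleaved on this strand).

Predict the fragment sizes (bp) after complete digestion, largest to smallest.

92, 89 bp

EcoRV sites (GATATC) start at positions 50, 139.
EcoRV cuts after base 3 of each site, so after positions 52, 141.
Circular molecule, 2 cuts → 2 fragments:
  53–141 → 89 bp
  142–181 then 1–52 → 40 + 52 = 92 bp
Sorted largest to smallest: 92, 89 bp.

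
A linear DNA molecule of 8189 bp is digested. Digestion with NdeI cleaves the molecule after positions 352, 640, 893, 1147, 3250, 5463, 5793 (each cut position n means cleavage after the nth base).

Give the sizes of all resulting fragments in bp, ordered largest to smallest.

2396, 2213, 2103, 352, 330, 288, 254, 253 bp

Linear molecule, 7 cuts → 8 fragments:
  352 − 0 = 352 bp
  640 − 352 = 288 bp
  893 − 640 = 253 bp
  1147 − 893 = 254 bp
  3250 − 1147 = 2103 bp
  5463 − 3250 = 2213 bp
  5793 − 5463 = 330 bp
  8189 − 5793 = 2396 bp
Sorted largest to smallest: 2396, 2213, 2103, 352, 330, 288, 254, 253 bp.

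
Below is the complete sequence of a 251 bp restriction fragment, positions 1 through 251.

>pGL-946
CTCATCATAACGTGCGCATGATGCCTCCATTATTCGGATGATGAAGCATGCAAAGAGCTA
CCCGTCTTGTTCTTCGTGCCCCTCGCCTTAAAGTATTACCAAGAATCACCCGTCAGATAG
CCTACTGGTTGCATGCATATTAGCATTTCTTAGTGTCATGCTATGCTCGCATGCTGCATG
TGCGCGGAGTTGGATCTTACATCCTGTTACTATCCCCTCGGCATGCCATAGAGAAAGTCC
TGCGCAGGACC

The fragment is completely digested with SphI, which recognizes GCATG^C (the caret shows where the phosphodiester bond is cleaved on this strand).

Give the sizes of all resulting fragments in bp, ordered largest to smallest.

85, 52, 50, 38, 26 bp

SphI sites (GCATGC) start at positions 46, 131, 169, 221.
SphI cuts after base 5 of each site (before the last base), so after positions 50, 135, 173, 225.
Linear molecule, 4 cuts → 5 fragments:
  1–50 → 50 bp
  51–135 → 85 bp
  136–173 → 38 bp
  174–225 → 52 bp
  226–251 → 26 bp
Sorted largest to smallest: 85, 52, 50, 38, 26 bp.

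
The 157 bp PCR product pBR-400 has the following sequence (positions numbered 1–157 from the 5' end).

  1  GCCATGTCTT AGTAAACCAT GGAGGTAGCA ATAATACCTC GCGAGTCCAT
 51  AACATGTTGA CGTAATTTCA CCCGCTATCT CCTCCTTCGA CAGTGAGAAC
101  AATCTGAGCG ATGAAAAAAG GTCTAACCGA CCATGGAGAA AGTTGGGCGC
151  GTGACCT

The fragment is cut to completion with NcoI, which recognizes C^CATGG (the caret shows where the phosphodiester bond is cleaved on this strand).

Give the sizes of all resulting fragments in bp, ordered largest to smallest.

NcoI sites (CCATGG) start at positions 17, 131.
NcoI cuts after the first base of each site, so after positions 17, 131.
Linear molecule, 2 cuts → 3 fragments:
  1–17 → 17 bp
  18–131 → 114 bp
  132–157 → 26 bp
Sorted largest to smallest: 114, 26, 17 bp.

114, 26, 17 bp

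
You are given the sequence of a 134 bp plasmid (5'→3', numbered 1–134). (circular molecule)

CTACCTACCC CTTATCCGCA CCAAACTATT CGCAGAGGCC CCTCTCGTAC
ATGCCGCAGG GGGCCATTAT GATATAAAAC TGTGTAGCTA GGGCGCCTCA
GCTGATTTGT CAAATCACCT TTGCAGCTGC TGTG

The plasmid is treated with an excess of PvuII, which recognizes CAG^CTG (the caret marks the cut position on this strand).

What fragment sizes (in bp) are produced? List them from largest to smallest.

109, 25 bp

PvuII sites (CAGCTG) start at positions 99, 124.
PvuII cuts after base 3 of each site, so after positions 101, 126.
Circular molecule, 2 cuts → 2 fragments:
  102–126 → 25 bp
  127–134 then 1–101 → 8 + 101 = 109 bp
Sorted largest to smallest: 109, 25 bp.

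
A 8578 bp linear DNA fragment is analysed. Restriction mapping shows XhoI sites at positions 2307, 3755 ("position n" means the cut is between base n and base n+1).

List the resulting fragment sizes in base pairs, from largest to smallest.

Linear molecule, 2 cuts → 3 fragments:
  2307 − 0 = 2307 bp
  3755 − 2307 = 1448 bp
  8578 − 3755 = 4823 bp
Sorted largest to smallest: 4823, 2307, 1448 bp.

4823, 2307, 1448 bp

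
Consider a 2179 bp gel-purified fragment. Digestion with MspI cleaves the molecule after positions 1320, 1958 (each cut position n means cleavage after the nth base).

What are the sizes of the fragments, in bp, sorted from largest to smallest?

1320, 638, 221 bp

Linear molecule, 2 cuts → 3 fragments:
  1320 − 0 = 1320 bp
  1958 − 1320 = 638 bp
  2179 − 1958 = 221 bp
Sorted largest to smallest: 1320, 638, 221 bp.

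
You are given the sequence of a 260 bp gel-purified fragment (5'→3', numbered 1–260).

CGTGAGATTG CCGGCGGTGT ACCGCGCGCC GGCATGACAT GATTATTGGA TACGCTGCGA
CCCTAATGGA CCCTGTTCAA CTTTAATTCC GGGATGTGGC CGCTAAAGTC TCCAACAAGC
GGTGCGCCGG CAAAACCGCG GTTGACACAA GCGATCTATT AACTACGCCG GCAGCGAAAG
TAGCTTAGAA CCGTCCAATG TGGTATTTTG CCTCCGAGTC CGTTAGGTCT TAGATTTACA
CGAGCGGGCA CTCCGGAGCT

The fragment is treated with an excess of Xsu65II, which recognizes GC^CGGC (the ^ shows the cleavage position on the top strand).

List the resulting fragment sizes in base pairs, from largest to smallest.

98, 92, 41, 18, 11 bp

Xsu65II sites (GCCGGC) start at positions 10, 28, 126, 167.
Xsu65II cuts after base 2 of each site, so after positions 11, 29, 127, 168.
Linear molecule, 4 cuts → 5 fragments:
  1–11 → 11 bp
  12–29 → 18 bp
  30–127 → 98 bp
  128–168 → 41 bp
  169–260 → 92 bp
Sorted largest to smallest: 98, 92, 41, 18, 11 bp.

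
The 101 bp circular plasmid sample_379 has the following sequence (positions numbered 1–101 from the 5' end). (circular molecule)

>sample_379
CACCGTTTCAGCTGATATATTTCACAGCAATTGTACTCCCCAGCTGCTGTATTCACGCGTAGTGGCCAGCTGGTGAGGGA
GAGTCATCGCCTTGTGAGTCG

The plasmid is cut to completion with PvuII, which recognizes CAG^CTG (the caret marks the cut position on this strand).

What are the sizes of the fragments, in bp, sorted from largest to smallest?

43, 32, 26 bp

PvuII sites (CAGCTG) start at positions 9, 41, 67.
PvuII cuts after base 3 of each site, so after positions 11, 43, 69.
Circular molecule, 3 cuts → 3 fragments:
  12–43 → 32 bp
  44–69 → 26 bp
  70–101 then 1–11 → 32 + 11 = 43 bp
Sorted largest to smallest: 43, 32, 26 bp.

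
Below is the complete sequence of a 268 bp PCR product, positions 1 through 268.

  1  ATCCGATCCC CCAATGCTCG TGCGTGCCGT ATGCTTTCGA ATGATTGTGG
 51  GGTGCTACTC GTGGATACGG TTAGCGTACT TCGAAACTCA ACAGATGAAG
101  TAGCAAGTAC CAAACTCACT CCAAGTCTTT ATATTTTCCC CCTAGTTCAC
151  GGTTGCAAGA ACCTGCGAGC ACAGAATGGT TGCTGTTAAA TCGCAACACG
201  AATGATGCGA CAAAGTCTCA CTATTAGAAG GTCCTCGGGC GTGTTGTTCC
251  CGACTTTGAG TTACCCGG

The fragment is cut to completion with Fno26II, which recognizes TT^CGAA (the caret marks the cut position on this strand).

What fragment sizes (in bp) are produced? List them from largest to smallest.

187, 44, 37 bp

Fno26II sites (TTCGAA) start at positions 36, 80.
Fno26II cuts after base 2 of each site, so after positions 37, 81.
Linear molecule, 2 cuts → 3 fragments:
  1–37 → 37 bp
  38–81 → 44 bp
  82–268 → 187 bp
Sorted largest to smallest: 187, 44, 37 bp.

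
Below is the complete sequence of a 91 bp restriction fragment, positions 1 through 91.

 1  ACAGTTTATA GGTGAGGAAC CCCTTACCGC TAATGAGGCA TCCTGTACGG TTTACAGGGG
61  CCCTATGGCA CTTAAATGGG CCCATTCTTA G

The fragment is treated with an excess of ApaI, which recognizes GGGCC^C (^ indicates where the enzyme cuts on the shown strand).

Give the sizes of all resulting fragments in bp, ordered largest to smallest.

62, 20, 9 bp

ApaI sites (GGGCCC) start at positions 58, 78.
ApaI cuts after base 5 of each site (before the last base), so after positions 62, 82.
Linear molecule, 2 cuts → 3 fragments:
  1–62 → 62 bp
  63–82 → 20 bp
  83–91 → 9 bp
Sorted largest to smallest: 62, 20, 9 bp.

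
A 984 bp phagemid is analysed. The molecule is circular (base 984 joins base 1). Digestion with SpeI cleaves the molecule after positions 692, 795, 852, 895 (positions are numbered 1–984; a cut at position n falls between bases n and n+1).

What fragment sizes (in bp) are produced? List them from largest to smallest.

781, 103, 57, 43 bp

Circular molecule, 4 cuts → 4 fragments:
  795 − 692 = 103 bp
  852 − 795 = 57 bp
  895 − 852 = 43 bp
  wrap: 984 − 895 + 692 = 781 bp
Sorted largest to smallest: 781, 103, 57, 43 bp.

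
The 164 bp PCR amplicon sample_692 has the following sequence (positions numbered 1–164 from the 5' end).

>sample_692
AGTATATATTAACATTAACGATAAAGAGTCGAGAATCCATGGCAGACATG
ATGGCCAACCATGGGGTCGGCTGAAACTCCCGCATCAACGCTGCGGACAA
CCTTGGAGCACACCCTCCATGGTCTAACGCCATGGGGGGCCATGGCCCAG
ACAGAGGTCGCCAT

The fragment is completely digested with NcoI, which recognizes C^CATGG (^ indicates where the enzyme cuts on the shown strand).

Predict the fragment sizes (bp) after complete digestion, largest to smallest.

58, 37, 24, 22, 13, 10 bp

NcoI sites (CCATGG) start at positions 37, 59, 117, 130, 140.
NcoI cuts after the first base of each site, so after positions 37, 59, 117, 130, 140.
Linear molecule, 5 cuts → 6 fragments:
  1–37 → 37 bp
  38–59 → 22 bp
  60–117 → 58 bp
  118–130 → 13 bp
  131–140 → 10 bp
  141–164 → 24 bp
Sorted largest to smallest: 58, 37, 24, 22, 13, 10 bp.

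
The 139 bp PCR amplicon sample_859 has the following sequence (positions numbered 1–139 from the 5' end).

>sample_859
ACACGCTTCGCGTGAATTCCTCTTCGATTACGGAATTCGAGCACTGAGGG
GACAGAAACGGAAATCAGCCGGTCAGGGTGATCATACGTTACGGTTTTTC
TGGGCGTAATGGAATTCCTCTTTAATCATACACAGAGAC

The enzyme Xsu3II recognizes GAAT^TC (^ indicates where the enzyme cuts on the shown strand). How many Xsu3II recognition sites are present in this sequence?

GAATTC occurs starting at positions 14, 33, 112.
Xsu3II cuts at 3 sites.

3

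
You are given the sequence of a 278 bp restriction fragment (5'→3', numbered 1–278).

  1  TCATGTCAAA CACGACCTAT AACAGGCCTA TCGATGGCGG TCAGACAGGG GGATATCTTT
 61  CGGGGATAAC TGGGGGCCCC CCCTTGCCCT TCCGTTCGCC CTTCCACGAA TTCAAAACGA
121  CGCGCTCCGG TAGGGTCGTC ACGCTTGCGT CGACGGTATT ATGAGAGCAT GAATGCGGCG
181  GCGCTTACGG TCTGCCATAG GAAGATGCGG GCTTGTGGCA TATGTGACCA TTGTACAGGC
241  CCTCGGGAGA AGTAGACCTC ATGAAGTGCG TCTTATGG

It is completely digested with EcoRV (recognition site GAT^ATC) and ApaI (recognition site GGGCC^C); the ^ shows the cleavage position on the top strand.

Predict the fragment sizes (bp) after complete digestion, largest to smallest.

The EcoRV site (GATATC) starts at position 52.
EcoRV cuts after base 3 of each site, so after position 54.
The ApaI site (GGGCCC) starts at position 74.
ApaI cuts after base 5 of each site (before the last base), so after position 78.
Combined cut positions: 54, 78.
Linear molecule, 2 cuts → 3 fragments:
  1–54 → 54 bp
  55–78 → 24 bp
  79–278 → 200 bp
Sorted largest to smallest: 200, 54, 24 bp.

200, 54, 24 bp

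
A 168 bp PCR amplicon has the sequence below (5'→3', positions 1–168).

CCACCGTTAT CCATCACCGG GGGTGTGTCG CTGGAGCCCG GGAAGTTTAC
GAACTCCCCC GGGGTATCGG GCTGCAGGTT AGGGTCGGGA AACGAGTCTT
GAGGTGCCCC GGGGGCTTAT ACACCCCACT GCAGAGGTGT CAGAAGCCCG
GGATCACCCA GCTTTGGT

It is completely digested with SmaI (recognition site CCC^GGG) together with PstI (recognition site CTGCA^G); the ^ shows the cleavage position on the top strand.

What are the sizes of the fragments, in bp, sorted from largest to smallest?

39, 34, 23, 21, 19, 16, 16 bp

SmaI sites (CCCGGG) start at positions 37, 58, 108, 147.
SmaI cuts after base 3 of each site, so after positions 39, 60, 110, 149.
PstI sites (CTGCAG) start at positions 72, 129.
PstI cuts after base 5 of each site (before the last base), so after positions 76, 133.
Combined cut positions: 39, 60, 76, 110, 133, 149.
Linear molecule, 6 cuts → 7 fragments:
  1–39 → 39 bp
  40–60 → 21 bp
  61–76 → 16 bp
  77–110 → 34 bp
  111–133 → 23 bp
  134–149 → 16 bp
  150–168 → 19 bp
Sorted largest to smallest: 39, 34, 23, 21, 19, 16, 16 bp.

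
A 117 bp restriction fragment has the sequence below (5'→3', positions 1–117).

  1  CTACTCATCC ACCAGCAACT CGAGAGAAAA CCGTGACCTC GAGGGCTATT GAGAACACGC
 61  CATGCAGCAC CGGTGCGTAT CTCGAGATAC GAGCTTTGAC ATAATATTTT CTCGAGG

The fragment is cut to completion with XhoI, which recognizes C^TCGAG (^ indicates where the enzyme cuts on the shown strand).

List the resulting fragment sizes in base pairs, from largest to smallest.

XhoI sites (CTCGAG) start at positions 19, 38, 81, 111.
XhoI cuts after the first base of each site, so after positions 19, 38, 81, 111.
Linear molecule, 4 cuts → 5 fragments:
  1–19 → 19 bp
  20–38 → 19 bp
  39–81 → 43 bp
  82–111 → 30 bp
  112–117 → 6 bp
Sorted largest to smallest: 43, 30, 19, 19, 6 bp.

43, 30, 19, 19, 6 bp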